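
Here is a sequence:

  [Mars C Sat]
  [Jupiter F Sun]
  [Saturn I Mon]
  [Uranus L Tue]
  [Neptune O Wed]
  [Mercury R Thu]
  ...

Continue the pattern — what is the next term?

[Venus U Fri]

For the planet, runs through the planets Mercury→Neptune: Mars, Jupiter, Saturn, Uranus, Neptune, Mercury → Venus.
Letter: letters move forward 3 places in the alphabet; C, F, I, L, O, R → U.
Day goes Sat, Sun, Mon, Tue, Wed, Thu → Fri (runs through the weekdays Mon→Sun).
Combining the parts gives [Venus U Fri].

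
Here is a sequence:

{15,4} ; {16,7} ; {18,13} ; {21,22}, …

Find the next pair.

{25,34}

First component: differences are 1, 2, 3, … (increasing by 1 each time), so 15, 16, 18, 21 → 25.
Second component: differences are 3, 6, 9, … (increasing by 3 each time); 4, 7, 13, 22 → 34.
Combining the parts gives {25,34}.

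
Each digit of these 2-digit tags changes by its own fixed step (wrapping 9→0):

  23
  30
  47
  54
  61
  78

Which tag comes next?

First digit goes 2, 3, 4, 5, 6, 7 → 8 (+1 each step, mod 10).
Second digit: 3, 0, 7, 4, 1, 8 → 5 (−3 each step, mod 10).
Combining the parts gives 85.

85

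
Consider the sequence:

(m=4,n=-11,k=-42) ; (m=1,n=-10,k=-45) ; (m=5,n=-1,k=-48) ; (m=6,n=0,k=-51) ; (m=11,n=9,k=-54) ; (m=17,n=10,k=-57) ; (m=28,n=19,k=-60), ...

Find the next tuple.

For the m, each term is the sum of the two before it: 4, 1, 5, 6, 11, 17, 28 → 45.
N: alternating steps +1, +9, +1, +9, …, so -11, -10, -1, 0, 9, 10, 19 → 20.
K goes -42, -45, -48, -51, -54, -57, -60 → -63 (−3 each step).
So the next tuple is (m=45,n=20,k=-63).

(m=45,n=20,k=-63)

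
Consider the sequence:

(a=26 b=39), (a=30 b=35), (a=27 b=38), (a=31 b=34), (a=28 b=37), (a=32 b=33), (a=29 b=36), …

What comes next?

(a=33 b=32)

A goes 26, 30, 27, 31, 28, 32, 29 → 33 (alternating steps +4, −3, +4, −3, …).
For the b, together with the a always sums to 65: 39, 35, 38, 34, 37, 33, 36 → 32.
Putting it together: (a=33 b=32).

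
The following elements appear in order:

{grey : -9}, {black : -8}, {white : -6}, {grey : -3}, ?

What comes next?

{black : 1}

Shade: grey, black, white, grey → black (repeats grey → black → white).
Second value: -9, -8, -6, -3 → 1 (differences are 1, 2, 3, … (increasing by 1 each time)).
Putting it together: {black : 1}.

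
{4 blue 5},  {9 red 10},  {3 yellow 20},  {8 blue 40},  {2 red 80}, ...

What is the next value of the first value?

7

For the first value, alternating steps +5, −6, +5, −6, …: 4, 9, 3, 8, 2 → 7.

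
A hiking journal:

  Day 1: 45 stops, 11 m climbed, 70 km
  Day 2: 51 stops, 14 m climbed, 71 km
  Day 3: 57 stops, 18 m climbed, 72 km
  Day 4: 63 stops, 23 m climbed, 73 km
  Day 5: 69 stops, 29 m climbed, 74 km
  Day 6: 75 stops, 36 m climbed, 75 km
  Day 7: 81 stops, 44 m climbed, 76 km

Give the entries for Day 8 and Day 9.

Stops: +6 each step, so 45, 51, 57, 63, 69, 75, 81 → 87 → 93.
M climbed goes 11, 14, 18, 23, 29, 36, 44 → 53 → 63 (differences are 3, 4, 5, … (increasing by 1 each time)).
Km: +1 each step, so 70, 71, 72, 73, 74, 75, 76 → 77 → 78.
Putting the parts together: 87 stops, 53 m climbed, 77 km and then 93 stops, 63 m climbed, 78 km.

87 stops, 53 m climbed, 77 km; 93 stops, 63 m climbed, 78 km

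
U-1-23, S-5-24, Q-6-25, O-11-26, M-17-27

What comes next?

For the letter, letters move back 2 places in the alphabet: U, S, Q, O, M → K.
Second component: 1, 5, 6, 11, 17 → 28 (each term is the sum of the two before it).
Third component — +1 each step: 23, 24, 25, 26, 27 → 28.
Combining the parts gives K-28-28.

K-28-28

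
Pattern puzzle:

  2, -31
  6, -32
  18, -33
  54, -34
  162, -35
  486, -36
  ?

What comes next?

1458, -37

First entry: 2, 6, 18, 54, 162, 486 → 1458 (×3 each step).
Second entry: −1 each step, so -31, -32, -33, -34, -35, -36 → -37.
Putting it together: 1458, -37.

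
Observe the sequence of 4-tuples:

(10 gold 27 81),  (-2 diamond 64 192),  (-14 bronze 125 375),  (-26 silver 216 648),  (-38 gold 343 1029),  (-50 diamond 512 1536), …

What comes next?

(-62 bronze 729 2187)

First coordinate: −12 each step; 10, -2, -14, -26, -38, -50 → -62.
Rank: repeats gold → diamond → bronze → silver; gold, diamond, bronze, silver, gold, diamond → bronze.
Third coordinate — perfect cubes: 3³, 4³, 5³, …: 27, 64, 125, 216, 343, 512 → 729.
Fourth coordinate: always 3 × the third coordinate; 81, 192, 375, 648, 1029, 1536 → 2187.
Putting it together: (-62 bronze 729 2187).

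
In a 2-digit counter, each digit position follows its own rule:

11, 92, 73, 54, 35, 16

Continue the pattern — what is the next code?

97

First digit: −2 each step, mod 10; 1, 9, 7, 5, 3, 1 → 9.
For the second digit, +1 each step, mod 10: 1, 2, 3, 4, 5, 6 → 7.
Putting it together: 97.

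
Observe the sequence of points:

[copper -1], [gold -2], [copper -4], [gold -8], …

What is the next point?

Metal — alternates copper ↔ gold: copper, gold, copper, gold → copper.
For the second component, ×2 each step: -1, -2, -4, -8 → -16.
Combining the parts gives [copper -16].

[copper -16]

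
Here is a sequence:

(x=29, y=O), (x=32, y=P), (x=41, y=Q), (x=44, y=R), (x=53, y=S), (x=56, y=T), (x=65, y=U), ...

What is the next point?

X: alternating steps +3, +9, +3, +9, …; 29, 32, 41, 44, 53, 56, 65 → 68.
Y — letters move forward 1 place in the alphabet: O, P, Q, R, S, T, U → V.
Putting it together: (x=68, y=V).

(x=68, y=V)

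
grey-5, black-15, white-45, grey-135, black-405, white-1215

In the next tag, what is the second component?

3645

For the second component, ×3 each step: 5, 15, 45, 135, 405, 1215 → 3645.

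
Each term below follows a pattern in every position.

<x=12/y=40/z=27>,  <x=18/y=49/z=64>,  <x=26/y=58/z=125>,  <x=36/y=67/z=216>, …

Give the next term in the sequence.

<x=48/y=76/z=343>

X: differences are 6, 8, 10, … (increasing by 2 each time); 12, 18, 26, 36 → 48.
Y goes 40, 49, 58, 67 → 76 (+9 each step).
Z: perfect cubes: 3³, 4³, 5³, …, so 27, 64, 125, 216 → 343.
Putting it together: <x=48/y=76/z=343>.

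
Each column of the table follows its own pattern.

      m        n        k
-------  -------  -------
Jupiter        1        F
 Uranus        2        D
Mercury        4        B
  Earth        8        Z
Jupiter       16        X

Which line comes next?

For the column m, repeats Jupiter → Uranus → Mercury → Earth: Jupiter, Uranus, Mercury, Earth, Jupiter → Uranus.
Column n: 1, 2, 4, 8, 16 → 32 (×2 each step).
Column k: F, D, B, Z, X → V (letters move back 2 places in the alphabet, wrapping A→Z).
Combining the parts gives Uranus  32  V.

Uranus  32  V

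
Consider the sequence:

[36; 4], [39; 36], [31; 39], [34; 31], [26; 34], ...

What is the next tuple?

[29; 26]

First component: 36, 39, 31, 34, 26 → 29 (alternating steps +3, −8, +3, −8, …).
Second component: always the previous value of the first component, so 4, 36, 39, 31, 34 → 26.
Combining the parts gives [29; 26].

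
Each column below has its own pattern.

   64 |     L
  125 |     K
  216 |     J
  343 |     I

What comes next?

For the first component, perfect cubes: 4³, 5³, 6³, …: 64, 125, 216, 343 → 512.
Letter: letters move back 1 place in the alphabet; L, K, J, I → H.
So the next row is 512  H.

512  H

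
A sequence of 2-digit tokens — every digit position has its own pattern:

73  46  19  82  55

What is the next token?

First digit goes 7, 4, 1, 8, 5 → 2 (−3 each step, mod 10).
Second digit: 3, 6, 9, 2, 5 → 8 (+3 each step, mod 10).
So the next token is 28.

28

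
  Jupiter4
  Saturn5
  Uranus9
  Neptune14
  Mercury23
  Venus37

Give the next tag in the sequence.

For the planet, runs through the planets Mercury→Neptune: Jupiter, Saturn, Uranus, Neptune, Mercury, Venus → Earth.
Second component: each term is the sum of the two before it, so 4, 5, 9, 14, 23, 37 → 60.
Combining the parts gives Earth60.

Earth60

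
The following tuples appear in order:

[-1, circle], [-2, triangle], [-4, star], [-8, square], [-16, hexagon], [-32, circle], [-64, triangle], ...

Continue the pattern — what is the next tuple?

[-128, star]

First value: ×2 each step; -1, -2, -4, -8, -16, -32, -64 → -128.
Shape — repeats circle → triangle → star → square → hexagon: circle, triangle, star, square, hexagon, circle, triangle → star.
Putting it together: [-128, star].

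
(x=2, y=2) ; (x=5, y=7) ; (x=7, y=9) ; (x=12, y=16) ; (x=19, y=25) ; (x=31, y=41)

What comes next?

(x=50, y=66)

X: each term is the sum of the two before it, so 2, 5, 7, 12, 19, 31 → 50.
Y — each term is the sum of the two before it: 2, 7, 9, 16, 25, 41 → 66.
So the next element is (x=50, y=66).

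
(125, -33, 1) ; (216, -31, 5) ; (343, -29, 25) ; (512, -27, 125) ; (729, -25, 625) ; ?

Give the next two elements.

(1000, -23, 3125), (1331, -21, 15625)

First component: perfect cubes: 5³, 6³, 7³, …; 125, 216, 343, 512, 729 → 1000 → 1331.
Second component: +2 each step; -33, -31, -29, -27, -25 → -23 → -21.
Third component: 1, 5, 25, 125, 625 → 3125 → 15625 (×5 each step).
So the next two elements are (1000, -23, 3125) and (1331, -21, 15625).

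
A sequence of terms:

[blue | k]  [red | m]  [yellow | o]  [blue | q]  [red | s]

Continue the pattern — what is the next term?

Colour — repeats blue → red → yellow: blue, red, yellow, blue, red → yellow.
Letter: letters move forward 2 places in the alphabet, so k, m, o, q, s → u.
Combining the parts gives [yellow | u].

[yellow | u]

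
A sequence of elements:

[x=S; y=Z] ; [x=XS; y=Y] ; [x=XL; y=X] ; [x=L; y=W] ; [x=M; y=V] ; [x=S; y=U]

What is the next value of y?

T

Y — letters move back 1 place in the alphabet: Z, Y, X, W, V, U → T.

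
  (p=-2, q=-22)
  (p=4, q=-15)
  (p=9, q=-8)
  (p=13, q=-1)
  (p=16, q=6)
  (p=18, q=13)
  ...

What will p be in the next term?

P: differences are 6, 5, 4, … (decreasing by 1 each time), so -2, 4, 9, 13, 16, 18 → 19.

19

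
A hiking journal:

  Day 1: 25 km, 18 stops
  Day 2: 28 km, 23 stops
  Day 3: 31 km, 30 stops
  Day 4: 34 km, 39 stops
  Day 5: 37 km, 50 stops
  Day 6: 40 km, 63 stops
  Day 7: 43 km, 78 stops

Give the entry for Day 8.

Km: +3 each step; 25, 28, 31, 34, 37, 40, 43 → 46.
Stops: 18, 23, 30, 39, 50, 63, 78 → 95 (differences are 5, 7, 9, … (increasing by 2 each time)).
Combining the parts gives 46 km, 95 stops.

46 km, 95 stops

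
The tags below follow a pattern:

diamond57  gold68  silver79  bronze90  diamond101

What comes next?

gold112

Rank: repeats diamond → gold → silver → bronze, so diamond, gold, silver, bronze, diamond → gold.
Second component: 57, 68, 79, 90, 101 → 112 (+11 each step).
So the next tag is gold112.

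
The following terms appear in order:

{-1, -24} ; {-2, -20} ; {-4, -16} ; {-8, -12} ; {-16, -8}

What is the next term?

{-32, -4}

First part: ×2 each step, so -1, -2, -4, -8, -16 → -32.
For the second part, +4 each step: -24, -20, -16, -12, -8 → -4.
Combining the parts gives {-32, -4}.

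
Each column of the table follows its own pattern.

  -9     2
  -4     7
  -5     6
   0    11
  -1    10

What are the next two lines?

4  15; 3  14

First component: alternating steps +5, −1, +5, −1, …; -9, -4, -5, 0, -1 → 4 → 3.
Second component — always 11 more than the first component: 2, 7, 6, 11, 10 → 15 → 14.
Putting the parts together: 4  15 and then 3  14.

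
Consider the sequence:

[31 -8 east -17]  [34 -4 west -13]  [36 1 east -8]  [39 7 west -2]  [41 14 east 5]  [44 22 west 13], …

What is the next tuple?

[46 31 east 22]

First entry: alternating steps +3, +2, +3, +2, …; 31, 34, 36, 39, 41, 44 → 46.
Second entry — differences are 4, 5, 6, … (increasing by 1 each time): -8, -4, 1, 7, 14, 22 → 31.
Direction: alternates east ↔ west, so east, west, east, west, east, west → east.
Fourth entry — always 9 less than the second entry: -17, -13, -8, -2, 5, 13 → 22.
So the next tuple is [46 31 east 22].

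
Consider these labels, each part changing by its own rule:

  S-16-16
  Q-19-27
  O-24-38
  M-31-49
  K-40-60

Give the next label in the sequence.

Letter: S, Q, O, M, K → I (letters move back 2 places in the alphabet).
For the second component, differences are 3, 5, 7, … (increasing by 2 each time): 16, 19, 24, 31, 40 → 51.
Third component: +11 each step, so 16, 27, 38, 49, 60 → 71.
So the next label is I-51-71.

I-51-71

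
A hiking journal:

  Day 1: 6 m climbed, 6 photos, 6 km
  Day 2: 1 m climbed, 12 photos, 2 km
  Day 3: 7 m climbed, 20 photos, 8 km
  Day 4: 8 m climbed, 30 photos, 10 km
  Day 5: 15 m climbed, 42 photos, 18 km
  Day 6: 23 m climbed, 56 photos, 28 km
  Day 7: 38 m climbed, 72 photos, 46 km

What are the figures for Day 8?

61 m climbed, 90 photos, 74 km

M climbed: each term is the sum of the two before it, so 6, 1, 7, 8, 15, 23, 38 → 61.
For the photos, differences are 6, 8, 10, … (increasing by 2 each time): 6, 12, 20, 30, 42, 56, 72 → 90.
Km: each term is the sum of the two before it; 6, 2, 8, 10, 18, 28, 46 → 74.
So the next line is 61 m climbed, 90 photos, 74 km.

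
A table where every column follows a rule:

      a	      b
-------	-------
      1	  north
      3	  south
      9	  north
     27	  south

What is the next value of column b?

For the column b, alternates north ↔ south: north, south, north, south → north.

north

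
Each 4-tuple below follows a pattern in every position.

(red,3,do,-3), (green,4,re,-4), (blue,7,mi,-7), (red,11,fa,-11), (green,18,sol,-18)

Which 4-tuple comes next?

(blue,29,la,-29)

For the colour, repeats red → green → blue: red, green, blue, red, green → blue.
Second coordinate goes 3, 4, 7, 11, 18 → 29 (each term is the sum of the two before it).
Note — runs through the solfège scale do→ti: do, re, mi, fa, sol → la.
Fourth coordinate goes -3, -4, -7, -11, -18 → -29 (always the negative of the second coordinate).
Combining the parts gives (blue,29,la,-29).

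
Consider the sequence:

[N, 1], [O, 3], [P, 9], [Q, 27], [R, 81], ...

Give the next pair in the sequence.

[S, 243]

Letter: letters move forward 1 place in the alphabet; N, O, P, Q, R → S.
Second coordinate: 1, 3, 9, 27, 81 → 243 (×3 each step).
Combining the parts gives [S, 243].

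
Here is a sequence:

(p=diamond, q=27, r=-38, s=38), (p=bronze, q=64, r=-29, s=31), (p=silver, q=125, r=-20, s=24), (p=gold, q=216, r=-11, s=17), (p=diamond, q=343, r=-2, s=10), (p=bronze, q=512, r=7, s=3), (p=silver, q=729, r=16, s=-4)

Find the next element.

(p=gold, q=1000, r=25, s=-11)

P: repeats diamond → bronze → silver → gold, so diamond, bronze, silver, gold, diamond, bronze, silver → gold.
For the q, perfect cubes: 3³, 4³, 5³, …: 27, 64, 125, 216, 343, 512, 729 → 1000.
R goes -38, -29, -20, -11, -2, 7, 16 → 25 (+9 each step).
S: 38, 31, 24, 17, 10, 3, -4 → -11 (−7 each step).
Putting it together: (p=gold, q=1000, r=25, s=-11).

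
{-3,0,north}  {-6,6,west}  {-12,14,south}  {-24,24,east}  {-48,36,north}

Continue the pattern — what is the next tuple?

{-96,50,west}

First component: -3, -6, -12, -24, -48 → -96 (×2 each step).
For the second component, differences are 6, 8, 10, … (increasing by 2 each time): 0, 6, 14, 24, 36 → 50.
For the direction, repeats north → west → south → east: north, west, south, east, north → west.
Putting it together: {-96,50,west}.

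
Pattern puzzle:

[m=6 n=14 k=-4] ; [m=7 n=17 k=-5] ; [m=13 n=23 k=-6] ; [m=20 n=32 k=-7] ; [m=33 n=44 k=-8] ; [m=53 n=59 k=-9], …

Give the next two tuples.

[m=86 n=77 k=-10], [m=139 n=98 k=-11]

M: each term is the sum of the two before it, so 6, 7, 13, 20, 33, 53 → 86 → 139.
N: differences are 3, 6, 9, … (increasing by 3 each time); 14, 17, 23, 32, 44, 59 → 77 → 98.
K — −1 each step: -4, -5, -6, -7, -8, -9 → -10 → -11.
So the next two tuples are [m=86 n=77 k=-10] and [m=139 n=98 k=-11].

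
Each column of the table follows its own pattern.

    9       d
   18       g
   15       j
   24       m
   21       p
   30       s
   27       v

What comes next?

For the first component, alternating steps +9, −3, +9, −3, …: 9, 18, 15, 24, 21, 30, 27 → 36.
For the letter, letters move forward 3 places in the alphabet: d, g, j, m, p, s, v → y.
So the next line is 36  y.

36  y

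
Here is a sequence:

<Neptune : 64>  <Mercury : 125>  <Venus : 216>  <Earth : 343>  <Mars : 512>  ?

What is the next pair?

<Jupiter : 729>

Planet: runs through the planets Mercury→Neptune; Neptune, Mercury, Venus, Earth, Mars → Jupiter.
Second component — perfect cubes: 4³, 5³, 6³, …: 64, 125, 216, 343, 512 → 729.
Combining the parts gives <Jupiter : 729>.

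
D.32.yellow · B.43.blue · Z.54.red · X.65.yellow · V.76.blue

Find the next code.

Letter: D, B, Z, X, V → T (letters move back 2 places in the alphabet, wrapping A→Z).
Second component — +11 each step: 32, 43, 54, 65, 76 → 87.
For the colour, repeats yellow → blue → red: yellow, blue, red, yellow, blue → red.
Putting it together: T.87.red.

T.87.red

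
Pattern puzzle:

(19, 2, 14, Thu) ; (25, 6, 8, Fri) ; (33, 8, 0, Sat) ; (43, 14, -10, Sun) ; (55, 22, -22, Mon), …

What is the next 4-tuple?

First coordinate goes 19, 25, 33, 43, 55 → 69 (differences are 6, 8, 10, … (increasing by 2 each time)).
For the second coordinate, each term is the sum of the two before it: 2, 6, 8, 14, 22 → 36.
For the third coordinate, together with the first coordinate always sums to 33: 14, 8, 0, -10, -22 → -36.
Day: Thu, Fri, Sat, Sun, Mon → Tue (runs through the weekdays Mon→Sun).
Putting it together: (69, 36, -36, Tue).

(69, 36, -36, Tue)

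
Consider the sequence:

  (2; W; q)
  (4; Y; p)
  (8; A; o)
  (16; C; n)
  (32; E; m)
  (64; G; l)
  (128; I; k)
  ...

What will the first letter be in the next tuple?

K

First letter: letters move forward 2 places in the alphabet, wrapping Z→A, so W, Y, A, C, E, G, I → K.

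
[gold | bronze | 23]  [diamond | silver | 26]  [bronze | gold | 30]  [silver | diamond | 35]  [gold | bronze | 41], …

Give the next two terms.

For the first rank, repeats gold → diamond → bronze → silver: gold, diamond, bronze, silver, gold → diamond → bronze.
Second rank: bronze, silver, gold, diamond, bronze → silver → gold (repeats bronze → silver → gold → diamond).
For the third entry, differences are 3, 4, 5, … (increasing by 1 each time): 23, 26, 30, 35, 41 → 48 → 56.
So the next two terms are [diamond | silver | 48] and [bronze | gold | 56].

[diamond | silver | 48], [bronze | gold | 56]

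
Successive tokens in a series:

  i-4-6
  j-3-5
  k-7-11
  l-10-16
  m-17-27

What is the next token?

Letter: i, j, k, l, m → n (letters move forward 1 place in the alphabet).
For the second component, each term is the sum of the two before it: 4, 3, 7, 10, 17 → 27.
Third component goes 6, 5, 11, 16, 27 → 43 (each term is the sum of the two before it).
So the next token is n-27-43.

n-27-43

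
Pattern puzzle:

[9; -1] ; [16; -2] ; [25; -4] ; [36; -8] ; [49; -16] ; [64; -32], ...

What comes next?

[81; -64]

First coordinate — perfect squares: 3², 4², 5², …: 9, 16, 25, 36, 49, 64 → 81.
Second coordinate goes -1, -2, -4, -8, -16, -32 → -64 (×2 each step).
So the next pair is [81; -64].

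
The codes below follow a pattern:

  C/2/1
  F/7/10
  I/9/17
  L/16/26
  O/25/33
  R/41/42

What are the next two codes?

U/66/49 then X/107/58

Letter: letters move forward 3 places in the alphabet; C, F, I, L, O, R → U → X.
Second component — each term is the sum of the two before it: 2, 7, 9, 16, 25, 41 → 66 → 107.
Third component goes 1, 10, 17, 26, 33, 42 → 49 → 58 (alternating steps +9, +7, +9, +7, …).
Putting the parts together: U/66/49 and then X/107/58.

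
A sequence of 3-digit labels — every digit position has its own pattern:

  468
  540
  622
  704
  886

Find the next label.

968

First digit: 4, 5, 6, 7, 8 → 9 (+1 each step, mod 10).
Second digit: 6, 4, 2, 0, 8 → 6 (−2 each step, mod 10).
Third digit: +2 each step, mod 10, so 8, 0, 2, 4, 6 → 8.
Combining the parts gives 968.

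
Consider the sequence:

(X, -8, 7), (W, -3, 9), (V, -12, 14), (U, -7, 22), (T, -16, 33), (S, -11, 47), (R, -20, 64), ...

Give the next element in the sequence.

(Q, -15, 84)

Letter: letters move back 1 place in the alphabet, so X, W, V, U, T, S, R → Q.
Second entry: alternating steps +5, −9, +5, −9, …; -8, -3, -12, -7, -16, -11, -20 → -15.
Third entry goes 7, 9, 14, 22, 33, 47, 64 → 84 (differences are 2, 5, 8, … (increasing by 3 each time)).
Combining the parts gives (Q, -15, 84).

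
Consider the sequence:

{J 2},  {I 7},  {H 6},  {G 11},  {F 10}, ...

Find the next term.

Letter: letters move back 1 place in the alphabet; J, I, H, G, F → E.
Second slot — alternating steps +5, −1, +5, −1, …: 2, 7, 6, 11, 10 → 15.
So the next term is {E 15}.

{E 15}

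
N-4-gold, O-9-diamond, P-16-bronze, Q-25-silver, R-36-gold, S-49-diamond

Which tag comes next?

T-64-bronze

Letter goes N, O, P, Q, R, S → T (letters move forward 1 place in the alphabet).
Second component — perfect squares: 2², 3², 4², …: 4, 9, 16, 25, 36, 49 → 64.
For the rank, repeats gold → diamond → bronze → silver: gold, diamond, bronze, silver, gold, diamond → bronze.
Putting it together: T-64-bronze.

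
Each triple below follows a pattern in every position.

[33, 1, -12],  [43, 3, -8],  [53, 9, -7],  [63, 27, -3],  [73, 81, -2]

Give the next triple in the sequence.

[83, 243, 2]

For the first coordinate, +10 each step: 33, 43, 53, 63, 73 → 83.
Second coordinate: 1, 3, 9, 27, 81 → 243 (×3 each step).
Third coordinate: -12, -8, -7, -3, -2 → 2 (alternating steps +4, +1, +4, +1, …).
So the next triple is [83, 243, 2].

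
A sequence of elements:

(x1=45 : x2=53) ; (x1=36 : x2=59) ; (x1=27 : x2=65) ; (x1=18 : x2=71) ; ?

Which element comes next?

X1 goes 45, 36, 27, 18 → 9 (−9 each step).
X2: +6 each step; 53, 59, 65, 71 → 77.
So the next element is (x1=9 : x2=77).

(x1=9 : x2=77)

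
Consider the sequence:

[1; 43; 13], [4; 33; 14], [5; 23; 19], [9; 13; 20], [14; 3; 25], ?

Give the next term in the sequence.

[23; -7; 26]

For the first component, each term is the sum of the two before it: 1, 4, 5, 9, 14 → 23.
Second component — −10 each step: 43, 33, 23, 13, 3 → -7.
Third component: alternating steps +1, +5, +1, +5, …; 13, 14, 19, 20, 25 → 26.
So the next term is [23; -7; 26].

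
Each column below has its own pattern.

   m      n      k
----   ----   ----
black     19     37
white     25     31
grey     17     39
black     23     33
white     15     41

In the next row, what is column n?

Column m: repeats black → white → grey, so black, white, grey, black, white → grey.
Column n — alternating steps +6, −8, +6, −8, …: 19, 25, 17, 23, 15 → 21.
Column k: 37, 31, 39, 33, 41 → 35 (together with the column n always sums to 56).

21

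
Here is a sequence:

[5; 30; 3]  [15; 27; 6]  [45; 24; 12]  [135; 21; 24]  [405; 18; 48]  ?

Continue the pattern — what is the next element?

First entry: ×3 each step, so 5, 15, 45, 135, 405 → 1215.
Second entry: −3 each step; 30, 27, 24, 21, 18 → 15.
Third entry: 3, 6, 12, 24, 48 → 96 (×2 each step).
Combining the parts gives [1215; 15; 96].

[1215; 15; 96]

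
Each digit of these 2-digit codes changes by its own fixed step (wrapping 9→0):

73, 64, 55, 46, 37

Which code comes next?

First digit: −1 each step, mod 10, so 7, 6, 5, 4, 3 → 2.
Second digit: 3, 4, 5, 6, 7 → 8 (+1 each step, mod 10).
Putting it together: 28.

28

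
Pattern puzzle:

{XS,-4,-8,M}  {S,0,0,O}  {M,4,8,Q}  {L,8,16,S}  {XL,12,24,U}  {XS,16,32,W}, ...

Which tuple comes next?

{S,20,40,Y}

Size: repeats XS → S → M → L → XL; XS, S, M, L, XL, XS → S.
Second component: +4 each step; -4, 0, 4, 8, 12, 16 → 20.
Third component: always 2 × the second component, so -8, 0, 8, 16, 24, 32 → 40.
Letter: letters move forward 2 places in the alphabet; M, O, Q, S, U, W → Y.
So the next tuple is {S,20,40,Y}.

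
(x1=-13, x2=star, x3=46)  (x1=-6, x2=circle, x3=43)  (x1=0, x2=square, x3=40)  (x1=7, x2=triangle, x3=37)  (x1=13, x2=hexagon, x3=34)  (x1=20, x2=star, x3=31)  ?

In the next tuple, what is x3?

28

X3 — −3 each step: 46, 43, 40, 37, 34, 31 → 28.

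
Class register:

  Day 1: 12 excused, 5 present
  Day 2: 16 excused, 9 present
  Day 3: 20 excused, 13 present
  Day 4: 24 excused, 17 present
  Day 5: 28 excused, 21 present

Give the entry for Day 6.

32 excused, 25 present

Excused goes 12, 16, 20, 24, 28 → 32 (+4 each step).
Present goes 5, 9, 13, 17, 21 → 25 (always 7 less than the excused).
So the next record is 32 excused, 25 present.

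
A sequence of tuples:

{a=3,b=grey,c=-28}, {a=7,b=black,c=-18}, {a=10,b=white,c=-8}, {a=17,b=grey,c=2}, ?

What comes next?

{a=27,b=black,c=12}

A — each term is the sum of the two before it: 3, 7, 10, 17 → 27.
B: repeats grey → black → white, so grey, black, white, grey → black.
For the c, +10 each step: -28, -18, -8, 2 → 12.
Combining the parts gives {a=27,b=black,c=12}.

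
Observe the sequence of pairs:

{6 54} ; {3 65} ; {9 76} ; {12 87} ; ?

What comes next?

{21 98}

First component: 6, 3, 9, 12 → 21 (each term is the sum of the two before it).
For the second component, +11 each step: 54, 65, 76, 87 → 98.
Putting it together: {21 98}.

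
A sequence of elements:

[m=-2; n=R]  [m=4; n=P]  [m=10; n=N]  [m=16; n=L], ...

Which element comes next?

M: +6 each step; -2, 4, 10, 16 → 22.
N: letters move back 2 places in the alphabet, so R, P, N, L → J.
So the next element is [m=22; n=J].

[m=22; n=J]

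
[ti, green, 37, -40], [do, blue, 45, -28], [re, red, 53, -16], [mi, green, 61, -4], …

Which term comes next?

Note: runs through the solfège scale do→ti; ti, do, re, mi → fa.
For the colour, repeats green → blue → red: green, blue, red, green → blue.
Third slot: 37, 45, 53, 61 → 69 (+8 each step).
Fourth slot: +12 each step; -40, -28, -16, -4 → 8.
Combining the parts gives [fa, blue, 69, 8].

[fa, blue, 69, 8]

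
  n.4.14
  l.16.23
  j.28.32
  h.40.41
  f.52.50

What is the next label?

Letter: n, l, j, h, f → d (letters move back 2 places in the alphabet).
Second component goes 4, 16, 28, 40, 52 → 64 (+12 each step).
Third component — +9 each step: 14, 23, 32, 41, 50 → 59.
So the next label is d.64.59.

d.64.59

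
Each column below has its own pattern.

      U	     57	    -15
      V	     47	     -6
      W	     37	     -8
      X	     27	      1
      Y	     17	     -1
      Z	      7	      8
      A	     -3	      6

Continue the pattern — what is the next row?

Letter goes U, V, W, X, Y, Z, A → B (letters move forward 1 place in the alphabet, wrapping Z→A).
Second component: 57, 47, 37, 27, 17, 7, -3 → -13 (−10 each step).
Third component: alternating steps +9, −2, +9, −2, …; -15, -6, -8, 1, -1, 8, 6 → 15.
Putting it together: B  -13  15.

B  -13  15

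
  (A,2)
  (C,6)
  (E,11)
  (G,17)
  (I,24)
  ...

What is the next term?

Letter: A, C, E, G, I → K (letters move forward 2 places in the alphabet).
Second slot — differences are 4, 5, 6, … (increasing by 1 each time): 2, 6, 11, 17, 24 → 32.
Combining the parts gives (K,32).

(K,32)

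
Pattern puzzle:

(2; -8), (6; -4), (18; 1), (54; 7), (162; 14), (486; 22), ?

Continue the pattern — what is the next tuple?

First entry goes 2, 6, 18, 54, 162, 486 → 1458 (×3 each step).
Second entry — differences are 4, 5, 6, … (increasing by 1 each time): -8, -4, 1, 7, 14, 22 → 31.
So the next tuple is (1458; 31).

(1458; 31)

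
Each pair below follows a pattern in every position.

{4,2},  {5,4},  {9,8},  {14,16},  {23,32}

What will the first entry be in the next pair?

37

First entry: 4, 5, 9, 14, 23 → 37 (each term is the sum of the two before it).
Second entry — ×2 each step: 2, 4, 8, 16, 32 → 64.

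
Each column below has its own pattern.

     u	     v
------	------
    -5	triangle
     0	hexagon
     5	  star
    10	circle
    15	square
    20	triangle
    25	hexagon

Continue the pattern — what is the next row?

30  star

Column u goes -5, 0, 5, 10, 15, 20, 25 → 30 (+5 each step).
Column v — repeats triangle → hexagon → star → circle → square: triangle, hexagon, star, circle, square, triangle, hexagon → star.
Putting it together: 30  star.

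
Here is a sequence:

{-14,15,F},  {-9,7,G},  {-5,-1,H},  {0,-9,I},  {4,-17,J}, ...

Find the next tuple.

{9,-25,K}

First slot: alternating steps +5, +4, +5, +4, …, so -14, -9, -5, 0, 4 → 9.
Second slot — −8 each step: 15, 7, -1, -9, -17 → -25.
Letter goes F, G, H, I, J → K (letters move forward 1 place in the alphabet).
So the next tuple is {9,-25,K}.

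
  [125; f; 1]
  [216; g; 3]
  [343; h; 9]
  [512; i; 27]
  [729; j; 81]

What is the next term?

[1000; k; 243]

First coordinate — perfect cubes: 5³, 6³, 7³, …: 125, 216, 343, 512, 729 → 1000.
Letter — letters move forward 1 place in the alphabet: f, g, h, i, j → k.
Third coordinate: 1, 3, 9, 27, 81 → 243 (×3 each step).
So the next term is [1000; k; 243].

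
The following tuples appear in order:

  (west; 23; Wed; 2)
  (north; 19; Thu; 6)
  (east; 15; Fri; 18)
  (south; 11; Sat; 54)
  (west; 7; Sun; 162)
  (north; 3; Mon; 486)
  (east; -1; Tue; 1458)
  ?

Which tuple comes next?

(south; -5; Wed; 4374)

Direction: west, north, east, south, west, north, east → south (repeats west → north → east → south).
Second component goes 23, 19, 15, 11, 7, 3, -1 → -5 (−4 each step).
Day goes Wed, Thu, Fri, Sat, Sun, Mon, Tue → Wed (runs through the weekdays Mon→Sun).
Fourth component goes 2, 6, 18, 54, 162, 486, 1458 → 4374 (×3 each step).
Putting it together: (south; -5; Wed; 4374).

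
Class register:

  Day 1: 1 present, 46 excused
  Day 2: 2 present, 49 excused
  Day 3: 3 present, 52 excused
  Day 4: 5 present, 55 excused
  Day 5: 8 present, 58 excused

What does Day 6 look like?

Present — each term is the sum of the two before it: 1, 2, 3, 5, 8 → 13.
Excused: 46, 49, 52, 55, 58 → 61 (+3 each step).
Putting it together: 13 present, 61 excused.

13 present, 61 excused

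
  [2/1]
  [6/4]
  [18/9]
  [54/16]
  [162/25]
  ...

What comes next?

[486/36]

First value — ×3 each step: 2, 6, 18, 54, 162 → 486.
Second value — perfect squares: 1², 2², 3², …: 1, 4, 9, 16, 25 → 36.
So the next tuple is [486/36].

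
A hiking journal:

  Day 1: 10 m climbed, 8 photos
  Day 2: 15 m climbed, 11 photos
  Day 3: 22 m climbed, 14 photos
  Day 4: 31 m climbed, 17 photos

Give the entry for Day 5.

42 m climbed, 20 photos

For the m climbed, differences are 5, 7, 9, … (increasing by 2 each time): 10, 15, 22, 31 → 42.
Photos goes 8, 11, 14, 17 → 20 (+3 each step).
So the next row is 42 m climbed, 20 photos.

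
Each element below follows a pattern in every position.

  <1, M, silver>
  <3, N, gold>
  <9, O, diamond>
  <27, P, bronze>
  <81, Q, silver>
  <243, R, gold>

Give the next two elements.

First slot: 1, 3, 9, 27, 81, 243 → 729 → 2187 (×3 each step).
For the letter, letters move forward 1 place in the alphabet: M, N, O, P, Q, R → S → T.
Rank: silver, gold, diamond, bronze, silver, gold → diamond → bronze (repeats silver → gold → diamond → bronze).
So the next two elements are <729, S, diamond> and <2187, T, bronze>.

<729, S, diamond>, <2187, T, bronze>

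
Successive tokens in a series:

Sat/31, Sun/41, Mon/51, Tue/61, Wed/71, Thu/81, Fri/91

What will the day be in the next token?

Sat

Day: Sat, Sun, Mon, Tue, Wed, Thu, Fri → Sat (runs through the weekdays Mon→Sun).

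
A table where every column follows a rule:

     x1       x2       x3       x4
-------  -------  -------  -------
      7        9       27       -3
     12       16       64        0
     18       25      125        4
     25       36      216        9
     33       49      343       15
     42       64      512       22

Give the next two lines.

Column x1 goes 7, 12, 18, 25, 33, 42 → 52 → 63 (differences are 5, 6, 7, … (increasing by 1 each time)).
Column x2: perfect squares: 3², 4², 5², …; 9, 16, 25, 36, 49, 64 → 81 → 100.
Column x3 goes 27, 64, 125, 216, 343, 512 → 729 → 1000 (perfect cubes: 3³, 4³, 5³, …).
Column x4: differences are 3, 4, 5, … (increasing by 1 each time); -3, 0, 4, 9, 15, 22 → 30 → 39.
So the next two lines are 52  81  729  30 and 63  100  1000  39.

52  81  729  30; 63  100  1000  39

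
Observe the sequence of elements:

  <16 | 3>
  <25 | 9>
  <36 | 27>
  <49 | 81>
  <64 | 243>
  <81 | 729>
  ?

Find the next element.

First component: 16, 25, 36, 49, 64, 81 → 100 (perfect squares: 4², 5², 6², …).
Second component goes 3, 9, 27, 81, 243, 729 → 2187 (×3 each step).
So the next element is <100 | 2187>.

<100 | 2187>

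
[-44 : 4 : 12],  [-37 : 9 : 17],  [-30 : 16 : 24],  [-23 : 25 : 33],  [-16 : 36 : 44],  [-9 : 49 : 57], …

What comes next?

First component: -44, -37, -30, -23, -16, -9 → -2 (+7 each step).
Second component — perfect squares: 2², 3², 4², …: 4, 9, 16, 25, 36, 49 → 64.
Third component goes 12, 17, 24, 33, 44, 57 → 72 (always 8 more than the second component).
So the next tuple is [-2 : 64 : 72].

[-2 : 64 : 72]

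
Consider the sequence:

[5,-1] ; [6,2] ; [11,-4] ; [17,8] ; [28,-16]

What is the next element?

[45,32]

First entry goes 5, 6, 11, 17, 28 → 45 (each term is the sum of the two before it).
Second entry: -1, 2, -4, 8, -16 → 32 (×(-2) each step).
Combining the parts gives [45,32].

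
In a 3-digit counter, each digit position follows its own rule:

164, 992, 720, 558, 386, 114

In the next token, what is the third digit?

Third digit: 4, 2, 0, 8, 6, 4 → 2 (−2 each step, mod 10).

2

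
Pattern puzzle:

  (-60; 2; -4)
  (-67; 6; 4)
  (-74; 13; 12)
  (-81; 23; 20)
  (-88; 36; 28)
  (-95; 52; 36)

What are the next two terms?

For the first component, −7 each step: -60, -67, -74, -81, -88, -95 → -102 → -109.
Second component — differences are 4, 7, 10, … (increasing by 3 each time): 2, 6, 13, 23, 36, 52 → 71 → 93.
Third component — +8 each step: -4, 4, 12, 20, 28, 36 → 44 → 52.
Putting the parts together: (-102; 71; 44) and then (-109; 93; 52).

(-102; 71; 44), (-109; 93; 52)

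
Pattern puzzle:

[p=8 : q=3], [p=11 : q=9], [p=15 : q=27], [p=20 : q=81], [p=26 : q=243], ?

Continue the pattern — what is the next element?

[p=33 : q=729]

P: differences are 3, 4, 5, … (increasing by 1 each time); 8, 11, 15, 20, 26 → 33.
Q goes 3, 9, 27, 81, 243 → 729 (×3 each step).
Combining the parts gives [p=33 : q=729].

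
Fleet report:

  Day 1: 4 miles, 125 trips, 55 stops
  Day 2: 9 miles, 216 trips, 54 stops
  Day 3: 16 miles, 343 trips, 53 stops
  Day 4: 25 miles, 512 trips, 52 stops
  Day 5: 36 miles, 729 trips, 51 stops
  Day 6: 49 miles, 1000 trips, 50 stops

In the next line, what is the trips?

1331

Trips goes 125, 216, 343, 512, 729, 1000 → 1331 (perfect cubes: 5³, 6³, 7³, …).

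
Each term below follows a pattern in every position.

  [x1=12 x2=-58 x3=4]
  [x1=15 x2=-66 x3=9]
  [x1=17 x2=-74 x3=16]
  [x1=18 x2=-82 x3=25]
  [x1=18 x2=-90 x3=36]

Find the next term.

X1: differences are 3, 2, 1, … (decreasing by 1 each time), so 12, 15, 17, 18, 18 → 17.
X2 — −8 each step: -58, -66, -74, -82, -90 → -98.
X3: perfect squares: 2², 3², 4², …; 4, 9, 16, 25, 36 → 49.
So the next term is [x1=17 x2=-98 x3=49].

[x1=17 x2=-98 x3=49]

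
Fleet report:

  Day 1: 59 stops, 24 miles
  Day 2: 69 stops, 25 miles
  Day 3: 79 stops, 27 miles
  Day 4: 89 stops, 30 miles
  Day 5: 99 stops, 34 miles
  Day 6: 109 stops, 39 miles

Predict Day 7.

Stops: +10 each step; 59, 69, 79, 89, 99, 109 → 119.
For the miles, differences are 1, 2, 3, … (increasing by 1 each time): 24, 25, 27, 30, 34, 39 → 45.
Putting it together: 119 stops, 45 miles.

119 stops, 45 miles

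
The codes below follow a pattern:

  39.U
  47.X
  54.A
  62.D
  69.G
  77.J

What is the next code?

84.M

For the first component, alternating steps +8, +7, +8, +7, …: 39, 47, 54, 62, 69, 77 → 84.
For the letter, letters move forward 3 places in the alphabet, wrapping Z→A: U, X, A, D, G, J → M.
Combining the parts gives 84.M.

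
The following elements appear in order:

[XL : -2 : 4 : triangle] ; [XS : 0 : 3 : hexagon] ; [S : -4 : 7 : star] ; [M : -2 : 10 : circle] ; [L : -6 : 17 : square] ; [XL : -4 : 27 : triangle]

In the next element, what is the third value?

44

For the third value, each term is the sum of the two before it: 4, 3, 7, 10, 17, 27 → 44.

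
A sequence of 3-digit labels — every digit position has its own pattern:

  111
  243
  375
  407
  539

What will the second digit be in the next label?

Second digit: 1, 4, 7, 0, 3 → 6 (+3 each step, mod 10).

6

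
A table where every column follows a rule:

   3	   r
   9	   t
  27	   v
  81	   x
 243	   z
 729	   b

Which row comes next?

2187  d

First component goes 3, 9, 27, 81, 243, 729 → 2187 (×3 each step).
Letter — letters move forward 2 places in the alphabet, wrapping Z→A: r, t, v, x, z, b → d.
Putting it together: 2187  d.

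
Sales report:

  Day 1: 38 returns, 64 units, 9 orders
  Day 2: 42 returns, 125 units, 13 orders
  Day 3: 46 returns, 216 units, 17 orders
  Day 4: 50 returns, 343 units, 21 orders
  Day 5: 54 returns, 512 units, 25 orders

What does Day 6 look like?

Returns: +4 each step; 38, 42, 46, 50, 54 → 58.
Units: 64, 125, 216, 343, 512 → 729 (perfect cubes: 4³, 5³, 6³, …).
Orders — +4 each step: 9, 13, 17, 21, 25 → 29.
So the next row is 58 returns, 729 units, 29 orders.

58 returns, 729 units, 29 orders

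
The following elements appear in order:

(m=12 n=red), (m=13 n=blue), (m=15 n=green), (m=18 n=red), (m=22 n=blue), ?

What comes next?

For the m, differences are 1, 2, 3, … (increasing by 1 each time): 12, 13, 15, 18, 22 → 27.
For the n, repeats red → blue → green: red, blue, green, red, blue → green.
Putting it together: (m=27 n=green).

(m=27 n=green)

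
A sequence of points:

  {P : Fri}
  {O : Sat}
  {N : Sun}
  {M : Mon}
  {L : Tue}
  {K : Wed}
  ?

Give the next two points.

For the letter, letters move back 1 place in the alphabet: P, O, N, M, L, K → J → I.
Day: runs through the weekdays Mon→Sun, so Fri, Sat, Sun, Mon, Tue, Wed → Thu → Fri.
Putting the parts together: {J : Thu} and then {I : Fri}.

{J : Thu}, {I : Fri}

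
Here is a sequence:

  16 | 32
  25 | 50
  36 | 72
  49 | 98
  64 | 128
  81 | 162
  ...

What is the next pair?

100 | 200

For the first slot, perfect squares: 4², 5², 6², …: 16, 25, 36, 49, 64, 81 → 100.
Second slot: 32, 50, 72, 98, 128, 162 → 200 (always 2 × the first slot).
Putting it together: 100 | 200.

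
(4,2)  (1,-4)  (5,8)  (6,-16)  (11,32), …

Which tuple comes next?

(17,-64)

First entry: 4, 1, 5, 6, 11 → 17 (each term is the sum of the two before it).
Second entry goes 2, -4, 8, -16, 32 → -64 (×(-2) each step).
Combining the parts gives (17,-64).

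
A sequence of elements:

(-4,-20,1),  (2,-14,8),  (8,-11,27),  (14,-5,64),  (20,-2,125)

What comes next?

(26,4,216)

First component — +6 each step: -4, 2, 8, 14, 20 → 26.
Second component goes -20, -14, -11, -5, -2 → 4 (alternating steps +6, +3, +6, +3, …).
Third component: 1, 8, 27, 64, 125 → 216 (perfect cubes: 1³, 2³, 3³, …).
Combining the parts gives (26,4,216).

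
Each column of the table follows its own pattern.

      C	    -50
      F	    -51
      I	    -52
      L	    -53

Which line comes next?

Letter: C, F, I, L → O (letters move forward 3 places in the alphabet).
Second component goes -50, -51, -52, -53 → -54 (−1 each step).
Putting it together: O  -54.

O  -54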